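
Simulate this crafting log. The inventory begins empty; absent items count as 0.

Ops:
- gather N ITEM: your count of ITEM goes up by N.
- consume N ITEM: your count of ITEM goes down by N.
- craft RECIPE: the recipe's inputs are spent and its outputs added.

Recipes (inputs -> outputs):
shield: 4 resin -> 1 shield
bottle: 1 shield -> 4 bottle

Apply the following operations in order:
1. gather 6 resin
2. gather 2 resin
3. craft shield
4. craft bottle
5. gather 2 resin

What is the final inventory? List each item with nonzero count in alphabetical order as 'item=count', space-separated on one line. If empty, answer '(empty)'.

Answer: bottle=4 resin=6

Derivation:
After 1 (gather 6 resin): resin=6
After 2 (gather 2 resin): resin=8
After 3 (craft shield): resin=4 shield=1
After 4 (craft bottle): bottle=4 resin=4
After 5 (gather 2 resin): bottle=4 resin=6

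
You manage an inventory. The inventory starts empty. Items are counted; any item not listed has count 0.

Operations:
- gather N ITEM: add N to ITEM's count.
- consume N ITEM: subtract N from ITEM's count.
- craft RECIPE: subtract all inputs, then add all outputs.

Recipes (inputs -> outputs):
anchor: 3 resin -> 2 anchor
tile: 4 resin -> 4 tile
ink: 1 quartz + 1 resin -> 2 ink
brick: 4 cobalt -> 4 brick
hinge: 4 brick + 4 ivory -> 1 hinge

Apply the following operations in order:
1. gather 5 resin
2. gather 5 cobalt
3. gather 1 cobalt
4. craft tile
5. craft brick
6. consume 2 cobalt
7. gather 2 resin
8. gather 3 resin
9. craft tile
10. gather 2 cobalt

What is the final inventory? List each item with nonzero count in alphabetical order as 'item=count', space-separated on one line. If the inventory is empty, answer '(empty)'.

Answer: brick=4 cobalt=2 resin=2 tile=8

Derivation:
After 1 (gather 5 resin): resin=5
After 2 (gather 5 cobalt): cobalt=5 resin=5
After 3 (gather 1 cobalt): cobalt=6 resin=5
After 4 (craft tile): cobalt=6 resin=1 tile=4
After 5 (craft brick): brick=4 cobalt=2 resin=1 tile=4
After 6 (consume 2 cobalt): brick=4 resin=1 tile=4
After 7 (gather 2 resin): brick=4 resin=3 tile=4
After 8 (gather 3 resin): brick=4 resin=6 tile=4
After 9 (craft tile): brick=4 resin=2 tile=8
After 10 (gather 2 cobalt): brick=4 cobalt=2 resin=2 tile=8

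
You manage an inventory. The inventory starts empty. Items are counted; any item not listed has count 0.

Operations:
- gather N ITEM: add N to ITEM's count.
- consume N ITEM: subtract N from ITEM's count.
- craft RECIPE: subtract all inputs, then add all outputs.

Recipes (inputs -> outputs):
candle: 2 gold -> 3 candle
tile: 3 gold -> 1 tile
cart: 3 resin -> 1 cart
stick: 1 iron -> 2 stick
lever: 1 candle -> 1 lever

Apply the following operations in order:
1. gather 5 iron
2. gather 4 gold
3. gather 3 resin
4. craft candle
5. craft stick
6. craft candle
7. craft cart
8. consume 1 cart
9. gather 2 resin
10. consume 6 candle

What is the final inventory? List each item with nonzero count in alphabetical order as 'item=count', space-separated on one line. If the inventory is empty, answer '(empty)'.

After 1 (gather 5 iron): iron=5
After 2 (gather 4 gold): gold=4 iron=5
After 3 (gather 3 resin): gold=4 iron=5 resin=3
After 4 (craft candle): candle=3 gold=2 iron=5 resin=3
After 5 (craft stick): candle=3 gold=2 iron=4 resin=3 stick=2
After 6 (craft candle): candle=6 iron=4 resin=3 stick=2
After 7 (craft cart): candle=6 cart=1 iron=4 stick=2
After 8 (consume 1 cart): candle=6 iron=4 stick=2
After 9 (gather 2 resin): candle=6 iron=4 resin=2 stick=2
After 10 (consume 6 candle): iron=4 resin=2 stick=2

Answer: iron=4 resin=2 stick=2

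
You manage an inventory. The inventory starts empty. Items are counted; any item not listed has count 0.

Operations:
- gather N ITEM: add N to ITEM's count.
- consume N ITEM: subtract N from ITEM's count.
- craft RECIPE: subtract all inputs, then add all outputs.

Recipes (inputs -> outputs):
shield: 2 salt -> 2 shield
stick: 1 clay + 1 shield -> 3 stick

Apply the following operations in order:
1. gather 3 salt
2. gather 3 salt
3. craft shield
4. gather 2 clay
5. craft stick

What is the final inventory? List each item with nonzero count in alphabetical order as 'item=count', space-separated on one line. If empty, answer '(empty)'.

Answer: clay=1 salt=4 shield=1 stick=3

Derivation:
After 1 (gather 3 salt): salt=3
After 2 (gather 3 salt): salt=6
After 3 (craft shield): salt=4 shield=2
After 4 (gather 2 clay): clay=2 salt=4 shield=2
After 5 (craft stick): clay=1 salt=4 shield=1 stick=3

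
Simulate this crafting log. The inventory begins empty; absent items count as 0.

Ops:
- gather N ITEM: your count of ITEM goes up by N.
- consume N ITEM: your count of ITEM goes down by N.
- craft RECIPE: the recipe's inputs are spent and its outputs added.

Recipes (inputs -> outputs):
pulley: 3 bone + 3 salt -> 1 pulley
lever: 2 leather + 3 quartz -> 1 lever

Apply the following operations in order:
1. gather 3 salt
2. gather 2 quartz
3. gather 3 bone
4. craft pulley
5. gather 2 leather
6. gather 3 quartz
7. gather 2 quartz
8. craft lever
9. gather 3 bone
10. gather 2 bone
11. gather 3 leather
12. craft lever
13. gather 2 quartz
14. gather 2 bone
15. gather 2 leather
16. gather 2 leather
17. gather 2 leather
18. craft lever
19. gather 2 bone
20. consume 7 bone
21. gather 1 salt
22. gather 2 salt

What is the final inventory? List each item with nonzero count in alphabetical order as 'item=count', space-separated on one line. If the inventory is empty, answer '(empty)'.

Answer: bone=2 leather=5 lever=3 pulley=1 salt=3

Derivation:
After 1 (gather 3 salt): salt=3
After 2 (gather 2 quartz): quartz=2 salt=3
After 3 (gather 3 bone): bone=3 quartz=2 salt=3
After 4 (craft pulley): pulley=1 quartz=2
After 5 (gather 2 leather): leather=2 pulley=1 quartz=2
After 6 (gather 3 quartz): leather=2 pulley=1 quartz=5
After 7 (gather 2 quartz): leather=2 pulley=1 quartz=7
After 8 (craft lever): lever=1 pulley=1 quartz=4
After 9 (gather 3 bone): bone=3 lever=1 pulley=1 quartz=4
After 10 (gather 2 bone): bone=5 lever=1 pulley=1 quartz=4
After 11 (gather 3 leather): bone=5 leather=3 lever=1 pulley=1 quartz=4
After 12 (craft lever): bone=5 leather=1 lever=2 pulley=1 quartz=1
After 13 (gather 2 quartz): bone=5 leather=1 lever=2 pulley=1 quartz=3
After 14 (gather 2 bone): bone=7 leather=1 lever=2 pulley=1 quartz=3
After 15 (gather 2 leather): bone=7 leather=3 lever=2 pulley=1 quartz=3
After 16 (gather 2 leather): bone=7 leather=5 lever=2 pulley=1 quartz=3
After 17 (gather 2 leather): bone=7 leather=7 lever=2 pulley=1 quartz=3
After 18 (craft lever): bone=7 leather=5 lever=3 pulley=1
After 19 (gather 2 bone): bone=9 leather=5 lever=3 pulley=1
After 20 (consume 7 bone): bone=2 leather=5 lever=3 pulley=1
After 21 (gather 1 salt): bone=2 leather=5 lever=3 pulley=1 salt=1
After 22 (gather 2 salt): bone=2 leather=5 lever=3 pulley=1 salt=3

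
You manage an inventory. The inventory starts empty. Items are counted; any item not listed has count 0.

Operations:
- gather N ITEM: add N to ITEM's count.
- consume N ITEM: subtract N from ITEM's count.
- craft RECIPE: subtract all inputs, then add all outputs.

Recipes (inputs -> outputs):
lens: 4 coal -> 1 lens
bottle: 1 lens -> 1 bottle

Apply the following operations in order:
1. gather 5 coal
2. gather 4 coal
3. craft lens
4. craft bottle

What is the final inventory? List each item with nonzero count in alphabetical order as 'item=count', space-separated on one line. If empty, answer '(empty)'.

After 1 (gather 5 coal): coal=5
After 2 (gather 4 coal): coal=9
After 3 (craft lens): coal=5 lens=1
After 4 (craft bottle): bottle=1 coal=5

Answer: bottle=1 coal=5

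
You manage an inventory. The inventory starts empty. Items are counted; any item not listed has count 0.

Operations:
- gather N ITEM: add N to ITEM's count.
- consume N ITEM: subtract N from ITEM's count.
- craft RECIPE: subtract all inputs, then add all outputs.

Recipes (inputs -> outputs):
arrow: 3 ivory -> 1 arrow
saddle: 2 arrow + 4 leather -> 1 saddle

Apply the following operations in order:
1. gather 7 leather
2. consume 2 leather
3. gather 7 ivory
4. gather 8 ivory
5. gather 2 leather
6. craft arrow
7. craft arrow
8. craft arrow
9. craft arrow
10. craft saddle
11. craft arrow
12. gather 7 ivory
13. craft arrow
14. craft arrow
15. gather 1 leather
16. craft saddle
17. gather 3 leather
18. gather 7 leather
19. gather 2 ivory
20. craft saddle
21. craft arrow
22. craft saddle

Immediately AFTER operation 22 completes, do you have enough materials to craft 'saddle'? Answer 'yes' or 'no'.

After 1 (gather 7 leather): leather=7
After 2 (consume 2 leather): leather=5
After 3 (gather 7 ivory): ivory=7 leather=5
After 4 (gather 8 ivory): ivory=15 leather=5
After 5 (gather 2 leather): ivory=15 leather=7
After 6 (craft arrow): arrow=1 ivory=12 leather=7
After 7 (craft arrow): arrow=2 ivory=9 leather=7
After 8 (craft arrow): arrow=3 ivory=6 leather=7
After 9 (craft arrow): arrow=4 ivory=3 leather=7
After 10 (craft saddle): arrow=2 ivory=3 leather=3 saddle=1
After 11 (craft arrow): arrow=3 leather=3 saddle=1
After 12 (gather 7 ivory): arrow=3 ivory=7 leather=3 saddle=1
After 13 (craft arrow): arrow=4 ivory=4 leather=3 saddle=1
After 14 (craft arrow): arrow=5 ivory=1 leather=3 saddle=1
After 15 (gather 1 leather): arrow=5 ivory=1 leather=4 saddle=1
After 16 (craft saddle): arrow=3 ivory=1 saddle=2
After 17 (gather 3 leather): arrow=3 ivory=1 leather=3 saddle=2
After 18 (gather 7 leather): arrow=3 ivory=1 leather=10 saddle=2
After 19 (gather 2 ivory): arrow=3 ivory=3 leather=10 saddle=2
After 20 (craft saddle): arrow=1 ivory=3 leather=6 saddle=3
After 21 (craft arrow): arrow=2 leather=6 saddle=3
After 22 (craft saddle): leather=2 saddle=4

Answer: no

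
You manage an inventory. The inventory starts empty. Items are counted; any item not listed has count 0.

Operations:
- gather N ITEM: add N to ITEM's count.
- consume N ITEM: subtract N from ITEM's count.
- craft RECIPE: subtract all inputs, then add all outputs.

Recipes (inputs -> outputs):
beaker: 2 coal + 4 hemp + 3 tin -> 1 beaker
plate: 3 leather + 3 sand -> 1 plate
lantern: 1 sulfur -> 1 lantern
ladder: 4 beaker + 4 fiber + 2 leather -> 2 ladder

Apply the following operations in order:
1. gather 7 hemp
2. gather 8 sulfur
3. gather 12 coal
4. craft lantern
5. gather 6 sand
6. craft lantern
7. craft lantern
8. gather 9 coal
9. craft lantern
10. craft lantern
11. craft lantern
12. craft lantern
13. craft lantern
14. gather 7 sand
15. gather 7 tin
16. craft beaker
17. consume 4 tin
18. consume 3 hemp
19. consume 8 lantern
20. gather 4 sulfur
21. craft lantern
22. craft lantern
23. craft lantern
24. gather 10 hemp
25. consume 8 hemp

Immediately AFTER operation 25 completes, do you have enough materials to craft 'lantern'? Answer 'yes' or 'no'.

Answer: yes

Derivation:
After 1 (gather 7 hemp): hemp=7
After 2 (gather 8 sulfur): hemp=7 sulfur=8
After 3 (gather 12 coal): coal=12 hemp=7 sulfur=8
After 4 (craft lantern): coal=12 hemp=7 lantern=1 sulfur=7
After 5 (gather 6 sand): coal=12 hemp=7 lantern=1 sand=6 sulfur=7
After 6 (craft lantern): coal=12 hemp=7 lantern=2 sand=6 sulfur=6
After 7 (craft lantern): coal=12 hemp=7 lantern=3 sand=6 sulfur=5
After 8 (gather 9 coal): coal=21 hemp=7 lantern=3 sand=6 sulfur=5
After 9 (craft lantern): coal=21 hemp=7 lantern=4 sand=6 sulfur=4
After 10 (craft lantern): coal=21 hemp=7 lantern=5 sand=6 sulfur=3
After 11 (craft lantern): coal=21 hemp=7 lantern=6 sand=6 sulfur=2
After 12 (craft lantern): coal=21 hemp=7 lantern=7 sand=6 sulfur=1
After 13 (craft lantern): coal=21 hemp=7 lantern=8 sand=6
After 14 (gather 7 sand): coal=21 hemp=7 lantern=8 sand=13
After 15 (gather 7 tin): coal=21 hemp=7 lantern=8 sand=13 tin=7
After 16 (craft beaker): beaker=1 coal=19 hemp=3 lantern=8 sand=13 tin=4
After 17 (consume 4 tin): beaker=1 coal=19 hemp=3 lantern=8 sand=13
After 18 (consume 3 hemp): beaker=1 coal=19 lantern=8 sand=13
After 19 (consume 8 lantern): beaker=1 coal=19 sand=13
After 20 (gather 4 sulfur): beaker=1 coal=19 sand=13 sulfur=4
After 21 (craft lantern): beaker=1 coal=19 lantern=1 sand=13 sulfur=3
After 22 (craft lantern): beaker=1 coal=19 lantern=2 sand=13 sulfur=2
After 23 (craft lantern): beaker=1 coal=19 lantern=3 sand=13 sulfur=1
After 24 (gather 10 hemp): beaker=1 coal=19 hemp=10 lantern=3 sand=13 sulfur=1
After 25 (consume 8 hemp): beaker=1 coal=19 hemp=2 lantern=3 sand=13 sulfur=1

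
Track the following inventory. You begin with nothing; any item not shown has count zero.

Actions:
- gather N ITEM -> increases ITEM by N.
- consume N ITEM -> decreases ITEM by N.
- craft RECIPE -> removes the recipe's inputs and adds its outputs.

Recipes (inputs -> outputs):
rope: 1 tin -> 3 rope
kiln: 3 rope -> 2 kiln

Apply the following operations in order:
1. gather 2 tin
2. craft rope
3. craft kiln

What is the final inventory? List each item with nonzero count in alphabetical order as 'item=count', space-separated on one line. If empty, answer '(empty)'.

After 1 (gather 2 tin): tin=2
After 2 (craft rope): rope=3 tin=1
After 3 (craft kiln): kiln=2 tin=1

Answer: kiln=2 tin=1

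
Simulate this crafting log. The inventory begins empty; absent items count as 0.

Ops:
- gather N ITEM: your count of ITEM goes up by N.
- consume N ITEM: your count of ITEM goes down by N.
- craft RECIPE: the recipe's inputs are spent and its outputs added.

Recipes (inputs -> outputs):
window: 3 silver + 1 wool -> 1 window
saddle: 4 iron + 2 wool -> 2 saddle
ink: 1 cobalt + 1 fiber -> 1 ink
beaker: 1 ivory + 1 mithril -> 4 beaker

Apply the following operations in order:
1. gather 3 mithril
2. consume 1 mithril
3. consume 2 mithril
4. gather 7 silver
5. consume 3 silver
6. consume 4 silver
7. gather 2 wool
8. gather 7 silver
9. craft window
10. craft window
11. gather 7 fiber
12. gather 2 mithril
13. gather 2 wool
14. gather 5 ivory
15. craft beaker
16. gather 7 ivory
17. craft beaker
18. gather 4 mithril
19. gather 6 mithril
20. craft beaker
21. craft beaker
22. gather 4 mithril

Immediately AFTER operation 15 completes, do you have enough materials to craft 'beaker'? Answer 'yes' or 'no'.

Answer: yes

Derivation:
After 1 (gather 3 mithril): mithril=3
After 2 (consume 1 mithril): mithril=2
After 3 (consume 2 mithril): (empty)
After 4 (gather 7 silver): silver=7
After 5 (consume 3 silver): silver=4
After 6 (consume 4 silver): (empty)
After 7 (gather 2 wool): wool=2
After 8 (gather 7 silver): silver=7 wool=2
After 9 (craft window): silver=4 window=1 wool=1
After 10 (craft window): silver=1 window=2
After 11 (gather 7 fiber): fiber=7 silver=1 window=2
After 12 (gather 2 mithril): fiber=7 mithril=2 silver=1 window=2
After 13 (gather 2 wool): fiber=7 mithril=2 silver=1 window=2 wool=2
After 14 (gather 5 ivory): fiber=7 ivory=5 mithril=2 silver=1 window=2 wool=2
After 15 (craft beaker): beaker=4 fiber=7 ivory=4 mithril=1 silver=1 window=2 wool=2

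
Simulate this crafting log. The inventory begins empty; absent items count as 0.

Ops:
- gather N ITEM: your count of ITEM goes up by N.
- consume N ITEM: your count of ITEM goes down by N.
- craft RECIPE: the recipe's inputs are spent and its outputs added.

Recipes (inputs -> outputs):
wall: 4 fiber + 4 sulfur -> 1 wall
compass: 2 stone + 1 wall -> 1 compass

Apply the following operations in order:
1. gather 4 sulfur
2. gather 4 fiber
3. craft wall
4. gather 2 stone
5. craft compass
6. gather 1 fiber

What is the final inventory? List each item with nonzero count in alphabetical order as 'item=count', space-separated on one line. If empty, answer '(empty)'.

After 1 (gather 4 sulfur): sulfur=4
After 2 (gather 4 fiber): fiber=4 sulfur=4
After 3 (craft wall): wall=1
After 4 (gather 2 stone): stone=2 wall=1
After 5 (craft compass): compass=1
After 6 (gather 1 fiber): compass=1 fiber=1

Answer: compass=1 fiber=1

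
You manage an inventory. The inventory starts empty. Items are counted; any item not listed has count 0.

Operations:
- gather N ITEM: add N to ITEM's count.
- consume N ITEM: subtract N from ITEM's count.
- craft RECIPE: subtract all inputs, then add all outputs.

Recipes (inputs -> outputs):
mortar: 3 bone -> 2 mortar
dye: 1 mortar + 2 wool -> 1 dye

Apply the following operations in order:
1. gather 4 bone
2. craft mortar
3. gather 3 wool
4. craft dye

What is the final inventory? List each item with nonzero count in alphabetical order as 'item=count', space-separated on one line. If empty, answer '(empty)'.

After 1 (gather 4 bone): bone=4
After 2 (craft mortar): bone=1 mortar=2
After 3 (gather 3 wool): bone=1 mortar=2 wool=3
After 4 (craft dye): bone=1 dye=1 mortar=1 wool=1

Answer: bone=1 dye=1 mortar=1 wool=1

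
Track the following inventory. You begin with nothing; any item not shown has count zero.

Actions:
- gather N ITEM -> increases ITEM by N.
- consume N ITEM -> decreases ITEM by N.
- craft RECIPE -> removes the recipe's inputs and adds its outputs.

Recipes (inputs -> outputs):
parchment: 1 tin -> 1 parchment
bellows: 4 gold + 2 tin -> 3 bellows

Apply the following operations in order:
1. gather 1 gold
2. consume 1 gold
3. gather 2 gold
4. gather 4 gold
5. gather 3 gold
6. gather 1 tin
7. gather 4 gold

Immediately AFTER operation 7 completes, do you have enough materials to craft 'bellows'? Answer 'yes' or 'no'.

Answer: no

Derivation:
After 1 (gather 1 gold): gold=1
After 2 (consume 1 gold): (empty)
After 3 (gather 2 gold): gold=2
After 4 (gather 4 gold): gold=6
After 5 (gather 3 gold): gold=9
After 6 (gather 1 tin): gold=9 tin=1
After 7 (gather 4 gold): gold=13 tin=1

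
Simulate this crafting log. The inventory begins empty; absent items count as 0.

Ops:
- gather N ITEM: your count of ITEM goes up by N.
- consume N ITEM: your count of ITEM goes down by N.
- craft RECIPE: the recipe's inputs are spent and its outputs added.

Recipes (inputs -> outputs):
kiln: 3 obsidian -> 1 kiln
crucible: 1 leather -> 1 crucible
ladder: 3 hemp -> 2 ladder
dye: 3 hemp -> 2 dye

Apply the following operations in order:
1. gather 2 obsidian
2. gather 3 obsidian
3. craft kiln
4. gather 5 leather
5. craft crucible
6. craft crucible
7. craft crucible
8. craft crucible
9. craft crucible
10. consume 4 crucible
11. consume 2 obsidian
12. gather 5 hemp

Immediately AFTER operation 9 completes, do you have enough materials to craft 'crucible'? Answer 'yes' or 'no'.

After 1 (gather 2 obsidian): obsidian=2
After 2 (gather 3 obsidian): obsidian=5
After 3 (craft kiln): kiln=1 obsidian=2
After 4 (gather 5 leather): kiln=1 leather=5 obsidian=2
After 5 (craft crucible): crucible=1 kiln=1 leather=4 obsidian=2
After 6 (craft crucible): crucible=2 kiln=1 leather=3 obsidian=2
After 7 (craft crucible): crucible=3 kiln=1 leather=2 obsidian=2
After 8 (craft crucible): crucible=4 kiln=1 leather=1 obsidian=2
After 9 (craft crucible): crucible=5 kiln=1 obsidian=2

Answer: no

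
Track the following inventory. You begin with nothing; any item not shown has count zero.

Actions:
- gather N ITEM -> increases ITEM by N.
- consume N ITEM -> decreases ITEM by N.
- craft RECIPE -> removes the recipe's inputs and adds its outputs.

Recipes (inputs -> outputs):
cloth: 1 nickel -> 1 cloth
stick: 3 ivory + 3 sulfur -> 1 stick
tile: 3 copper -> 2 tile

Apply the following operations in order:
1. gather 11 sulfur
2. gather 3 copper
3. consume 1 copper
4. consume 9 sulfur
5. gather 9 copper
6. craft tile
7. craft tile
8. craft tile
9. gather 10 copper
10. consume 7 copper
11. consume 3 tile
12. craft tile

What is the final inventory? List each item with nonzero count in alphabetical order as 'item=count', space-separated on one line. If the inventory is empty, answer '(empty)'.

After 1 (gather 11 sulfur): sulfur=11
After 2 (gather 3 copper): copper=3 sulfur=11
After 3 (consume 1 copper): copper=2 sulfur=11
After 4 (consume 9 sulfur): copper=2 sulfur=2
After 5 (gather 9 copper): copper=11 sulfur=2
After 6 (craft tile): copper=8 sulfur=2 tile=2
After 7 (craft tile): copper=5 sulfur=2 tile=4
After 8 (craft tile): copper=2 sulfur=2 tile=6
After 9 (gather 10 copper): copper=12 sulfur=2 tile=6
After 10 (consume 7 copper): copper=5 sulfur=2 tile=6
After 11 (consume 3 tile): copper=5 sulfur=2 tile=3
After 12 (craft tile): copper=2 sulfur=2 tile=5

Answer: copper=2 sulfur=2 tile=5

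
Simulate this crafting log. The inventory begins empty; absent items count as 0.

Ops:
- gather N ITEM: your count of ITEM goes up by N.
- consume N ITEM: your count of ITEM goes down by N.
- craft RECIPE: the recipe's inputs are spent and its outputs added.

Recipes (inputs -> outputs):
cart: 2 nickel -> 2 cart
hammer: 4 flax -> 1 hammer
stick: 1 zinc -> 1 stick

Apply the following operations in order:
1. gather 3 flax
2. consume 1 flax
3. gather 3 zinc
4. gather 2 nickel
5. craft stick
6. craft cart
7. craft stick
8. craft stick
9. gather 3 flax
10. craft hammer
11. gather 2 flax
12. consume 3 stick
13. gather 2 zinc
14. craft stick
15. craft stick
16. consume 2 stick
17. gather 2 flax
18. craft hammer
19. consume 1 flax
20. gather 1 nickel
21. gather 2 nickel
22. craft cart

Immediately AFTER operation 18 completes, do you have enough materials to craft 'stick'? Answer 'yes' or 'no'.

After 1 (gather 3 flax): flax=3
After 2 (consume 1 flax): flax=2
After 3 (gather 3 zinc): flax=2 zinc=3
After 4 (gather 2 nickel): flax=2 nickel=2 zinc=3
After 5 (craft stick): flax=2 nickel=2 stick=1 zinc=2
After 6 (craft cart): cart=2 flax=2 stick=1 zinc=2
After 7 (craft stick): cart=2 flax=2 stick=2 zinc=1
After 8 (craft stick): cart=2 flax=2 stick=3
After 9 (gather 3 flax): cart=2 flax=5 stick=3
After 10 (craft hammer): cart=2 flax=1 hammer=1 stick=3
After 11 (gather 2 flax): cart=2 flax=3 hammer=1 stick=3
After 12 (consume 3 stick): cart=2 flax=3 hammer=1
After 13 (gather 2 zinc): cart=2 flax=3 hammer=1 zinc=2
After 14 (craft stick): cart=2 flax=3 hammer=1 stick=1 zinc=1
After 15 (craft stick): cart=2 flax=3 hammer=1 stick=2
After 16 (consume 2 stick): cart=2 flax=3 hammer=1
After 17 (gather 2 flax): cart=2 flax=5 hammer=1
After 18 (craft hammer): cart=2 flax=1 hammer=2

Answer: no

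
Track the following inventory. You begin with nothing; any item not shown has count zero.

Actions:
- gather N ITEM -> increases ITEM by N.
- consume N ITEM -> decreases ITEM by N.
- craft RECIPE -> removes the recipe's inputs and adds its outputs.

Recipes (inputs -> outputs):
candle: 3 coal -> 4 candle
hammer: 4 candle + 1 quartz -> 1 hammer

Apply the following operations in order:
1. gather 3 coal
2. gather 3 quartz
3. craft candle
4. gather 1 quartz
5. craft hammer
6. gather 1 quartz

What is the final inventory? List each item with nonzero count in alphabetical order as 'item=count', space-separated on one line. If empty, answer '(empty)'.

Answer: hammer=1 quartz=4

Derivation:
After 1 (gather 3 coal): coal=3
After 2 (gather 3 quartz): coal=3 quartz=3
After 3 (craft candle): candle=4 quartz=3
After 4 (gather 1 quartz): candle=4 quartz=4
After 5 (craft hammer): hammer=1 quartz=3
After 6 (gather 1 quartz): hammer=1 quartz=4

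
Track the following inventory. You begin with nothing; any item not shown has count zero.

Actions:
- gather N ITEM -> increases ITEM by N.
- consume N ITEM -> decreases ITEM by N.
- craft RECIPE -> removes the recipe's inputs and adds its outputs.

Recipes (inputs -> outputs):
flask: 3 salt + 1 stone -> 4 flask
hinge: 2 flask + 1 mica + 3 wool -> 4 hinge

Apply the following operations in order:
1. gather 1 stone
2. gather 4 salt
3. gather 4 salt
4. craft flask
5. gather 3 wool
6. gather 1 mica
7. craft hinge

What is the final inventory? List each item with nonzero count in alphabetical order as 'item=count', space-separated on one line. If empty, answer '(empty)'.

Answer: flask=2 hinge=4 salt=5

Derivation:
After 1 (gather 1 stone): stone=1
After 2 (gather 4 salt): salt=4 stone=1
After 3 (gather 4 salt): salt=8 stone=1
After 4 (craft flask): flask=4 salt=5
After 5 (gather 3 wool): flask=4 salt=5 wool=3
After 6 (gather 1 mica): flask=4 mica=1 salt=5 wool=3
After 7 (craft hinge): flask=2 hinge=4 salt=5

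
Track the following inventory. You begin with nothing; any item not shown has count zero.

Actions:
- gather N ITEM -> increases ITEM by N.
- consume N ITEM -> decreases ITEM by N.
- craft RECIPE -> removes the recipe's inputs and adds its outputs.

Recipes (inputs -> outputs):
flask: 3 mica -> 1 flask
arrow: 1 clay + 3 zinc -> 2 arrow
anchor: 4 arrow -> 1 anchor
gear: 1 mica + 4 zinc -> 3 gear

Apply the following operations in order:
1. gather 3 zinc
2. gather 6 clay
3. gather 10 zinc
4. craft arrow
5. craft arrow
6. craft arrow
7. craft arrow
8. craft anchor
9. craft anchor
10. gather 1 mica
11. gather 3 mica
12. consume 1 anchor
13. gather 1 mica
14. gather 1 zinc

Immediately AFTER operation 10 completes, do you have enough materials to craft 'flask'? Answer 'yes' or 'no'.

After 1 (gather 3 zinc): zinc=3
After 2 (gather 6 clay): clay=6 zinc=3
After 3 (gather 10 zinc): clay=6 zinc=13
After 4 (craft arrow): arrow=2 clay=5 zinc=10
After 5 (craft arrow): arrow=4 clay=4 zinc=7
After 6 (craft arrow): arrow=6 clay=3 zinc=4
After 7 (craft arrow): arrow=8 clay=2 zinc=1
After 8 (craft anchor): anchor=1 arrow=4 clay=2 zinc=1
After 9 (craft anchor): anchor=2 clay=2 zinc=1
After 10 (gather 1 mica): anchor=2 clay=2 mica=1 zinc=1

Answer: no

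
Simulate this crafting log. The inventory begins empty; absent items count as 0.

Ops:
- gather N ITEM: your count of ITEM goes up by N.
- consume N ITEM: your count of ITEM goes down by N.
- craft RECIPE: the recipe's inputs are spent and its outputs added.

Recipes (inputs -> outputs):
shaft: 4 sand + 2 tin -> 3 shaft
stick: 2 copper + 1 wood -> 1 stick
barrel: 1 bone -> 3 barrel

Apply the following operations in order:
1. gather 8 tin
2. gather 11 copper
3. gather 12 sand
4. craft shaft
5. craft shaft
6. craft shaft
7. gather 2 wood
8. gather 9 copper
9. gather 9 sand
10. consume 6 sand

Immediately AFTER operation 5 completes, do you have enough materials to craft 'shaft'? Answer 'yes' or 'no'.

After 1 (gather 8 tin): tin=8
After 2 (gather 11 copper): copper=11 tin=8
After 3 (gather 12 sand): copper=11 sand=12 tin=8
After 4 (craft shaft): copper=11 sand=8 shaft=3 tin=6
After 5 (craft shaft): copper=11 sand=4 shaft=6 tin=4

Answer: yes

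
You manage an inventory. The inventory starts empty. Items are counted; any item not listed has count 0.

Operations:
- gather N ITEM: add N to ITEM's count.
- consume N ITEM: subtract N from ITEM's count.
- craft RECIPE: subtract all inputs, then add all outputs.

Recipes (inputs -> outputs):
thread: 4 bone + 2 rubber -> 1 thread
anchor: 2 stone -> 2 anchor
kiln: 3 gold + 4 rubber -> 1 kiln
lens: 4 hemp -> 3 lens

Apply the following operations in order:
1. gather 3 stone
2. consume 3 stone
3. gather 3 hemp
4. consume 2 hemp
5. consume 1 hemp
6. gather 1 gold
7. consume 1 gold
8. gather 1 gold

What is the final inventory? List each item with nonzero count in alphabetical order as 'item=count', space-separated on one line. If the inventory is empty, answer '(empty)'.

Answer: gold=1

Derivation:
After 1 (gather 3 stone): stone=3
After 2 (consume 3 stone): (empty)
After 3 (gather 3 hemp): hemp=3
After 4 (consume 2 hemp): hemp=1
After 5 (consume 1 hemp): (empty)
After 6 (gather 1 gold): gold=1
After 7 (consume 1 gold): (empty)
After 8 (gather 1 gold): gold=1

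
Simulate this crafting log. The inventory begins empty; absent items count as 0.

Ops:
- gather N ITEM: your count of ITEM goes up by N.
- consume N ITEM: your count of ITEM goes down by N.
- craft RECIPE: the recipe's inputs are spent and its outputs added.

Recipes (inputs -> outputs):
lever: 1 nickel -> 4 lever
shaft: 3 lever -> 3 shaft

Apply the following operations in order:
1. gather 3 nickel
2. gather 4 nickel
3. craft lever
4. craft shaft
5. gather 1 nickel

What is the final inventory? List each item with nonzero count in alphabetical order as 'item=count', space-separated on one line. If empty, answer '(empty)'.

After 1 (gather 3 nickel): nickel=3
After 2 (gather 4 nickel): nickel=7
After 3 (craft lever): lever=4 nickel=6
After 4 (craft shaft): lever=1 nickel=6 shaft=3
After 5 (gather 1 nickel): lever=1 nickel=7 shaft=3

Answer: lever=1 nickel=7 shaft=3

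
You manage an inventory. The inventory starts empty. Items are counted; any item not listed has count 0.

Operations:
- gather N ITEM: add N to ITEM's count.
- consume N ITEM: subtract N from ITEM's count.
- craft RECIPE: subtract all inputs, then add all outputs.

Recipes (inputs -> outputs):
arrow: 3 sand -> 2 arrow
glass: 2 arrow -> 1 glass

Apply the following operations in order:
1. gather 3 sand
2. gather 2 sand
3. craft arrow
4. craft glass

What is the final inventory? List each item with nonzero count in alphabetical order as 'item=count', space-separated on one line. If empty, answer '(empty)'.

Answer: glass=1 sand=2

Derivation:
After 1 (gather 3 sand): sand=3
After 2 (gather 2 sand): sand=5
After 3 (craft arrow): arrow=2 sand=2
After 4 (craft glass): glass=1 sand=2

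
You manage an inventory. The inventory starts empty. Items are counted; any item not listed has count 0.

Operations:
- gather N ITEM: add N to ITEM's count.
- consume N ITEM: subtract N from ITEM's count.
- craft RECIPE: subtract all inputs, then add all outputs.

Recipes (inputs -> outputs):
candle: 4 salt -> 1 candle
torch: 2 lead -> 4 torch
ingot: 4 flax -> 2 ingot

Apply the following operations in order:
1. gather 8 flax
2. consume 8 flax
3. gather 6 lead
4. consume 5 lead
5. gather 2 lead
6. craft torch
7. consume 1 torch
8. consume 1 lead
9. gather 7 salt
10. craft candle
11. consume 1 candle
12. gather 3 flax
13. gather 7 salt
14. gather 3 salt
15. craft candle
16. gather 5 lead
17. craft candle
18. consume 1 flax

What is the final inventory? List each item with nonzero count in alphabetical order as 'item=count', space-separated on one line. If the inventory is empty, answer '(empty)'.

Answer: candle=2 flax=2 lead=5 salt=5 torch=3

Derivation:
After 1 (gather 8 flax): flax=8
After 2 (consume 8 flax): (empty)
After 3 (gather 6 lead): lead=6
After 4 (consume 5 lead): lead=1
After 5 (gather 2 lead): lead=3
After 6 (craft torch): lead=1 torch=4
After 7 (consume 1 torch): lead=1 torch=3
After 8 (consume 1 lead): torch=3
After 9 (gather 7 salt): salt=7 torch=3
After 10 (craft candle): candle=1 salt=3 torch=3
After 11 (consume 1 candle): salt=3 torch=3
After 12 (gather 3 flax): flax=3 salt=3 torch=3
After 13 (gather 7 salt): flax=3 salt=10 torch=3
After 14 (gather 3 salt): flax=3 salt=13 torch=3
After 15 (craft candle): candle=1 flax=3 salt=9 torch=3
After 16 (gather 5 lead): candle=1 flax=3 lead=5 salt=9 torch=3
After 17 (craft candle): candle=2 flax=3 lead=5 salt=5 torch=3
After 18 (consume 1 flax): candle=2 flax=2 lead=5 salt=5 torch=3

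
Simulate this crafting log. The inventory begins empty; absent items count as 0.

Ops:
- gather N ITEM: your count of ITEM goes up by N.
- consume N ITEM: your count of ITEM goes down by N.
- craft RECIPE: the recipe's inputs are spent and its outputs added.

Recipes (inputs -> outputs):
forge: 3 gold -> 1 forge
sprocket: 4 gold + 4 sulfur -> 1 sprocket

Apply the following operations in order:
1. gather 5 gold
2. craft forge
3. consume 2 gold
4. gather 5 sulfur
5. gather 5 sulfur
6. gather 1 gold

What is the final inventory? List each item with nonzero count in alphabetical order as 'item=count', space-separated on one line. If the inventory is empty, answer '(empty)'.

After 1 (gather 5 gold): gold=5
After 2 (craft forge): forge=1 gold=2
After 3 (consume 2 gold): forge=1
After 4 (gather 5 sulfur): forge=1 sulfur=5
After 5 (gather 5 sulfur): forge=1 sulfur=10
After 6 (gather 1 gold): forge=1 gold=1 sulfur=10

Answer: forge=1 gold=1 sulfur=10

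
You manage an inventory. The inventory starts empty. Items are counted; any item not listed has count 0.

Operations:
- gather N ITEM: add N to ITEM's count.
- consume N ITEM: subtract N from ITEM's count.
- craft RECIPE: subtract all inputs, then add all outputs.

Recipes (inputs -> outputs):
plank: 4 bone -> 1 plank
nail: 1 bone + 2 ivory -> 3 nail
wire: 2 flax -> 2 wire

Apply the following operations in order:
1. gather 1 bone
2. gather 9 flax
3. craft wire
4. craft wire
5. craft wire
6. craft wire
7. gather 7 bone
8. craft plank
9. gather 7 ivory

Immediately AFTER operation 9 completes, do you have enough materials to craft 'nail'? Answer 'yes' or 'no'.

After 1 (gather 1 bone): bone=1
After 2 (gather 9 flax): bone=1 flax=9
After 3 (craft wire): bone=1 flax=7 wire=2
After 4 (craft wire): bone=1 flax=5 wire=4
After 5 (craft wire): bone=1 flax=3 wire=6
After 6 (craft wire): bone=1 flax=1 wire=8
After 7 (gather 7 bone): bone=8 flax=1 wire=8
After 8 (craft plank): bone=4 flax=1 plank=1 wire=8
After 9 (gather 7 ivory): bone=4 flax=1 ivory=7 plank=1 wire=8

Answer: yes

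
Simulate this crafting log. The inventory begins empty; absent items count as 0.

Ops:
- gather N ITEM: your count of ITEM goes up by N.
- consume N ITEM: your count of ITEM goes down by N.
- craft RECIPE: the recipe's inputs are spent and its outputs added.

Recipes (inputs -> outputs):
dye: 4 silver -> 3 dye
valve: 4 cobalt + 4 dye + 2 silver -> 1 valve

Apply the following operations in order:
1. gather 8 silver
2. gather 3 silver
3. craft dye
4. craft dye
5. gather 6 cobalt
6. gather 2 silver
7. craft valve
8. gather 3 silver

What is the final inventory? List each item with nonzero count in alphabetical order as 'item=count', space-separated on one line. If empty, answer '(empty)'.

After 1 (gather 8 silver): silver=8
After 2 (gather 3 silver): silver=11
After 3 (craft dye): dye=3 silver=7
After 4 (craft dye): dye=6 silver=3
After 5 (gather 6 cobalt): cobalt=6 dye=6 silver=3
After 6 (gather 2 silver): cobalt=6 dye=6 silver=5
After 7 (craft valve): cobalt=2 dye=2 silver=3 valve=1
After 8 (gather 3 silver): cobalt=2 dye=2 silver=6 valve=1

Answer: cobalt=2 dye=2 silver=6 valve=1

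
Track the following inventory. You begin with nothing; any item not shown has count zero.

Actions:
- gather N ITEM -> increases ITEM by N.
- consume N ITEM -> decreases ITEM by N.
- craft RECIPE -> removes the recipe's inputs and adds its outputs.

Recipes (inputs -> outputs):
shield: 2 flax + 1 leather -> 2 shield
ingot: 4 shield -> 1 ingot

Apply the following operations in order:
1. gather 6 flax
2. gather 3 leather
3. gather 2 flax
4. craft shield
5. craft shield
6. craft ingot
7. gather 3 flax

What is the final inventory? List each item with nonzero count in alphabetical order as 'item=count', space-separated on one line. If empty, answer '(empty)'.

Answer: flax=7 ingot=1 leather=1

Derivation:
After 1 (gather 6 flax): flax=6
After 2 (gather 3 leather): flax=6 leather=3
After 3 (gather 2 flax): flax=8 leather=3
After 4 (craft shield): flax=6 leather=2 shield=2
After 5 (craft shield): flax=4 leather=1 shield=4
After 6 (craft ingot): flax=4 ingot=1 leather=1
After 7 (gather 3 flax): flax=7 ingot=1 leather=1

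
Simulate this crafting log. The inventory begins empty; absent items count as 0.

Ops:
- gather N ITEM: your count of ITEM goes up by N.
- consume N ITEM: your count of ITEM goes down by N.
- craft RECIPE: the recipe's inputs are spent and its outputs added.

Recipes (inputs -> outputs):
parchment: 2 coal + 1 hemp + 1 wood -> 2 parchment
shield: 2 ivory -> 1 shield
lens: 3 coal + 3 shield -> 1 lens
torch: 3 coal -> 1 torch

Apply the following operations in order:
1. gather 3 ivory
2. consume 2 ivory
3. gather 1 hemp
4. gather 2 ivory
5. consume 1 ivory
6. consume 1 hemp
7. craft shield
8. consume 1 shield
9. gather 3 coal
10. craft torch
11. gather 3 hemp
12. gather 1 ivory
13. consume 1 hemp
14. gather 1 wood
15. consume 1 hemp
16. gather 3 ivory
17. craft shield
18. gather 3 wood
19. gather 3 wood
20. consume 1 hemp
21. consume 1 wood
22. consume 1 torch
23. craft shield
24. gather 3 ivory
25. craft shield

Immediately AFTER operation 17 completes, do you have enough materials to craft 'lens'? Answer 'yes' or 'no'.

After 1 (gather 3 ivory): ivory=3
After 2 (consume 2 ivory): ivory=1
After 3 (gather 1 hemp): hemp=1 ivory=1
After 4 (gather 2 ivory): hemp=1 ivory=3
After 5 (consume 1 ivory): hemp=1 ivory=2
After 6 (consume 1 hemp): ivory=2
After 7 (craft shield): shield=1
After 8 (consume 1 shield): (empty)
After 9 (gather 3 coal): coal=3
After 10 (craft torch): torch=1
After 11 (gather 3 hemp): hemp=3 torch=1
After 12 (gather 1 ivory): hemp=3 ivory=1 torch=1
After 13 (consume 1 hemp): hemp=2 ivory=1 torch=1
After 14 (gather 1 wood): hemp=2 ivory=1 torch=1 wood=1
After 15 (consume 1 hemp): hemp=1 ivory=1 torch=1 wood=1
After 16 (gather 3 ivory): hemp=1 ivory=4 torch=1 wood=1
After 17 (craft shield): hemp=1 ivory=2 shield=1 torch=1 wood=1

Answer: no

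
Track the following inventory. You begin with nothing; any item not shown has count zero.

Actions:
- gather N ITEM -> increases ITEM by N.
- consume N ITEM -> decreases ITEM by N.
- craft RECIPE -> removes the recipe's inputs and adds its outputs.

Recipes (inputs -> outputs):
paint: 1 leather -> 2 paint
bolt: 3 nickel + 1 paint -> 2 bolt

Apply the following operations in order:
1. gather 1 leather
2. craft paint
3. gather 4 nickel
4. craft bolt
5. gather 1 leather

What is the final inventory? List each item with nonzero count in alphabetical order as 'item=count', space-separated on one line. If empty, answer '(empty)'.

After 1 (gather 1 leather): leather=1
After 2 (craft paint): paint=2
After 3 (gather 4 nickel): nickel=4 paint=2
After 4 (craft bolt): bolt=2 nickel=1 paint=1
After 5 (gather 1 leather): bolt=2 leather=1 nickel=1 paint=1

Answer: bolt=2 leather=1 nickel=1 paint=1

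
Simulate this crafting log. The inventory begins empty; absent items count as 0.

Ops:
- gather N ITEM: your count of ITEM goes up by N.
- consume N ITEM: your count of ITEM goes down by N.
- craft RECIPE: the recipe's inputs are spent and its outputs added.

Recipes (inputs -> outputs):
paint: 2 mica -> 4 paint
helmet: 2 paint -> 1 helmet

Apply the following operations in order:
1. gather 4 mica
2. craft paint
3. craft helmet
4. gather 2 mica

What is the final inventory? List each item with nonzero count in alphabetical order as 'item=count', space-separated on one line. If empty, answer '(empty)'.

After 1 (gather 4 mica): mica=4
After 2 (craft paint): mica=2 paint=4
After 3 (craft helmet): helmet=1 mica=2 paint=2
After 4 (gather 2 mica): helmet=1 mica=4 paint=2

Answer: helmet=1 mica=4 paint=2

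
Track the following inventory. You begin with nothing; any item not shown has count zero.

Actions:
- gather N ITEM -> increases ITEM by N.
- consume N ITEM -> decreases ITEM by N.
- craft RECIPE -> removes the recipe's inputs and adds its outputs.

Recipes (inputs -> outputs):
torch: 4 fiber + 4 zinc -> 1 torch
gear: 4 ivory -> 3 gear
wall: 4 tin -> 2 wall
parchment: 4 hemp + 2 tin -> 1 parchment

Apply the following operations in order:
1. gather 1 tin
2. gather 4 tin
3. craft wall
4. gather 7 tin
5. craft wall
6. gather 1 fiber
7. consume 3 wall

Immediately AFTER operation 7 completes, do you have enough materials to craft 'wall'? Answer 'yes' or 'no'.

After 1 (gather 1 tin): tin=1
After 2 (gather 4 tin): tin=5
After 3 (craft wall): tin=1 wall=2
After 4 (gather 7 tin): tin=8 wall=2
After 5 (craft wall): tin=4 wall=4
After 6 (gather 1 fiber): fiber=1 tin=4 wall=4
After 7 (consume 3 wall): fiber=1 tin=4 wall=1

Answer: yes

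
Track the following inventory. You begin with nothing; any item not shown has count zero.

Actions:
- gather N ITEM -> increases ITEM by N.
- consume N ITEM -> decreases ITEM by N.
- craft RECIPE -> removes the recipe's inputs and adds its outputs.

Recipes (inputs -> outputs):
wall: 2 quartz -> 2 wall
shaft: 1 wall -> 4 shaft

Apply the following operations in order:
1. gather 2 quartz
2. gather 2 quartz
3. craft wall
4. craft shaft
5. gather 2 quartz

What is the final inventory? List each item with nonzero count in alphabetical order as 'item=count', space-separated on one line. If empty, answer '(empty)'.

Answer: quartz=4 shaft=4 wall=1

Derivation:
After 1 (gather 2 quartz): quartz=2
After 2 (gather 2 quartz): quartz=4
After 3 (craft wall): quartz=2 wall=2
After 4 (craft shaft): quartz=2 shaft=4 wall=1
After 5 (gather 2 quartz): quartz=4 shaft=4 wall=1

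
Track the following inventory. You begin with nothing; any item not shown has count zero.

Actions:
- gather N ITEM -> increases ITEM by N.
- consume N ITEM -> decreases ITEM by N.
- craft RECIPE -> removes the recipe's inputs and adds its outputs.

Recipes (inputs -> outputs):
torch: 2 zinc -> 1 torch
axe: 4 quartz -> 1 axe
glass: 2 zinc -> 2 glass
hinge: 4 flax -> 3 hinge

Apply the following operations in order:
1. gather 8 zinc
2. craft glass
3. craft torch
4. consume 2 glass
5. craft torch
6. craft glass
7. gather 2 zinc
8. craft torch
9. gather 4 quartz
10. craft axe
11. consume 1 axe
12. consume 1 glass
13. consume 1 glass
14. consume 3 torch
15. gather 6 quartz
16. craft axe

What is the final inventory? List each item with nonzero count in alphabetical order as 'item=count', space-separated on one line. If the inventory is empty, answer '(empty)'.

Answer: axe=1 quartz=2

Derivation:
After 1 (gather 8 zinc): zinc=8
After 2 (craft glass): glass=2 zinc=6
After 3 (craft torch): glass=2 torch=1 zinc=4
After 4 (consume 2 glass): torch=1 zinc=4
After 5 (craft torch): torch=2 zinc=2
After 6 (craft glass): glass=2 torch=2
After 7 (gather 2 zinc): glass=2 torch=2 zinc=2
After 8 (craft torch): glass=2 torch=3
After 9 (gather 4 quartz): glass=2 quartz=4 torch=3
After 10 (craft axe): axe=1 glass=2 torch=3
After 11 (consume 1 axe): glass=2 torch=3
After 12 (consume 1 glass): glass=1 torch=3
After 13 (consume 1 glass): torch=3
After 14 (consume 3 torch): (empty)
After 15 (gather 6 quartz): quartz=6
After 16 (craft axe): axe=1 quartz=2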